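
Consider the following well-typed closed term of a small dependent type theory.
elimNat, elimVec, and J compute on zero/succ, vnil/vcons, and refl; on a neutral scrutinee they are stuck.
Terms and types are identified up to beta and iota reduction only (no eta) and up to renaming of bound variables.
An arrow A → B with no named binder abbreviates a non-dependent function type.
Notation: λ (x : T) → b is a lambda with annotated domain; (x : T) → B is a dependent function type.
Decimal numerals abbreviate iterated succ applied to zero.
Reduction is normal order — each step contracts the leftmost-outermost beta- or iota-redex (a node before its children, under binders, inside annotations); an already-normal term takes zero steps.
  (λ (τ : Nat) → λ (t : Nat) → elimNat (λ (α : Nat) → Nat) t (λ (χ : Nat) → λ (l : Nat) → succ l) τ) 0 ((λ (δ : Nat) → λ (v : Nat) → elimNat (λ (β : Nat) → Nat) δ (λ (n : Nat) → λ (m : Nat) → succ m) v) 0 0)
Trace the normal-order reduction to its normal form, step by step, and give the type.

normal-order reduction:
  (λ (τ : Nat) → λ (t : Nat) → elimNat (λ (α : Nat) → Nat) t (λ (χ : Nat) → λ (l : Nat) → succ l) τ) 0 ((λ (δ : Nat) → λ (v : Nat) → elimNat (λ (β : Nat) → Nat) δ (λ (n : Nat) → λ (m : Nat) → succ m) v) 0 0)
  ~> (λ (τ : Nat) → elimNat (λ (t : Nat) → Nat) τ (λ (α : Nat) → λ (χ : Nat) → succ χ) 0) ((λ (l : Nat) → λ (δ : Nat) → elimNat (λ (v : Nat) → Nat) l (λ (β : Nat) → λ (n : Nat) → succ n) δ) 0 0)
  ~> elimNat (λ (τ : Nat) → Nat) ((λ (t : Nat) → λ (α : Nat) → elimNat (λ (χ : Nat) → Nat) t (λ (l : Nat) → λ (δ : Nat) → succ δ) α) 0 0) (λ (v : Nat) → λ (β : Nat) → succ β) 0
  ~> (λ (τ : Nat) → λ (t : Nat) → elimNat (λ (α : Nat) → Nat) τ (λ (χ : Nat) → λ (l : Nat) → succ l) t) 0 0
  ~> (λ (τ : Nat) → elimNat (λ (t : Nat) → Nat) 0 (λ (α : Nat) → λ (χ : Nat) → succ χ) τ) 0
  ~> elimNat (λ (τ : Nat) → Nat) 0 (λ (t : Nat) → λ (α : Nat) → succ α) 0
  ~> 0
inferred type:
  Nat


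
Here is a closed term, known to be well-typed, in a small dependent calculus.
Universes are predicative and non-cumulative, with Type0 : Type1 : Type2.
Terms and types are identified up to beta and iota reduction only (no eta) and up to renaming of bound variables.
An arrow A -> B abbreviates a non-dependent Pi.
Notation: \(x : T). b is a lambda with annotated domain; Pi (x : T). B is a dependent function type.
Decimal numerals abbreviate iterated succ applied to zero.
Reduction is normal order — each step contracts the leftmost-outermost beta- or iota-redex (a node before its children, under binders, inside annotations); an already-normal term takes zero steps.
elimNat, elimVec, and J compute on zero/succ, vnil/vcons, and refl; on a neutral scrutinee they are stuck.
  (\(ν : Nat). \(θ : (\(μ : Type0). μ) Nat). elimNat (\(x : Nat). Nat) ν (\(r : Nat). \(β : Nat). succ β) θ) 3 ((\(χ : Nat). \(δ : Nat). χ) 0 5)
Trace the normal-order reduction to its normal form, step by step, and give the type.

reduction (normal order):
  (\(ν : Nat). \(θ : (\(μ : Type0). μ) Nat). elimNat (\(x : Nat). Nat) ν (\(r : Nat). \(β : Nat). succ β) θ) 3 ((\(χ : Nat). \(δ : Nat). χ) 0 5)
  ~> (\(ν : (\(θ : Type0). θ) Nat). elimNat (\(μ : Nat). Nat) 3 (\(x : Nat). \(r : Nat). succ r) ν) ((\(β : Nat). \(χ : Nat). β) 0 5)
  ~> elimNat (\(ν : Nat). Nat) 3 (\(θ : Nat). \(μ : Nat). succ μ) ((\(x : Nat). \(r : Nat). x) 0 5)
  ~> elimNat (\(ν : Nat). Nat) 3 (\(θ : Nat). \(μ : Nat). succ μ) ((\(x : Nat). 0) 5)
  ~> elimNat (\(ν : Nat). Nat) 3 (\(θ : Nat). \(μ : Nat). succ μ) 0
  ~> 3
type:
  Nat


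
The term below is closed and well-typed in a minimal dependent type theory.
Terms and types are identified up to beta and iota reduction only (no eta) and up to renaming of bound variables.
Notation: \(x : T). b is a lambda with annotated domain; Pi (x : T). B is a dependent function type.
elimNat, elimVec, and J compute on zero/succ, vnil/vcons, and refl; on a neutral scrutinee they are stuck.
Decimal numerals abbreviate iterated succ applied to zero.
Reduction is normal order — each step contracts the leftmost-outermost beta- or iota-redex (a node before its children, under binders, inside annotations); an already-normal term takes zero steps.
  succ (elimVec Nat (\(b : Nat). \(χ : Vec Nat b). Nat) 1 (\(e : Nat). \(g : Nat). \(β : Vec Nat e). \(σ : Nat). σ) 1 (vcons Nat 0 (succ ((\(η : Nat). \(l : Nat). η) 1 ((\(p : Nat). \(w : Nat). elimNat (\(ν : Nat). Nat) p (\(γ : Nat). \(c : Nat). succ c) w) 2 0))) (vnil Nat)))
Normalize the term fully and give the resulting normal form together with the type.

resulting normal form:
  2
inferred type:
  Nat


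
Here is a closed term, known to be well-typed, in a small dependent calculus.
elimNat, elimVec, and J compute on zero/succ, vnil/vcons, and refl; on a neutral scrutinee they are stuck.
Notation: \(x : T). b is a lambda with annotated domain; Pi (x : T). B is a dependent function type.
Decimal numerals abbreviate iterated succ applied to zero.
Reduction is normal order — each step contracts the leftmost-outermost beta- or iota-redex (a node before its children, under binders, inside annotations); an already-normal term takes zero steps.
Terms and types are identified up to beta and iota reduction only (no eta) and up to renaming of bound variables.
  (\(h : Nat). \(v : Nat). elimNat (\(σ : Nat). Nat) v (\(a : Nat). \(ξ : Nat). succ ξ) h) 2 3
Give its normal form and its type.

normal form:
  5
inferred type:
  Nat
observation: contracting a beta-redex first, the term normalizes in 9 steps.


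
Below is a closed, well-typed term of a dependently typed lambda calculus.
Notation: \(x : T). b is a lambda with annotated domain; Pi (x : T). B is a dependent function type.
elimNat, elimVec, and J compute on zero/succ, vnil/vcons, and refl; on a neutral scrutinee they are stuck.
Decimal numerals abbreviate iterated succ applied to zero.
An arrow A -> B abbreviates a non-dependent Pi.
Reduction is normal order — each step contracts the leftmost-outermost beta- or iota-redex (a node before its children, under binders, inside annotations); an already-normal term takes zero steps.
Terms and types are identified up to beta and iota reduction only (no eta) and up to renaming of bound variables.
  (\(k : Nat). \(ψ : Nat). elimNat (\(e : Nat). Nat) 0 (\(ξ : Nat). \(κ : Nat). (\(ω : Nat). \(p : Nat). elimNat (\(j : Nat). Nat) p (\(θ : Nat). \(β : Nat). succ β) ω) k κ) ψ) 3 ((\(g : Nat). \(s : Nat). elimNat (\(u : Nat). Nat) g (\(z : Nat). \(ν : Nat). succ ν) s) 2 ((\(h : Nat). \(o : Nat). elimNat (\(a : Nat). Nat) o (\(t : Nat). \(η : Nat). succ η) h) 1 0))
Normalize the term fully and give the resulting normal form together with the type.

reduced normal form:
  9
the term's type:
  Nat
observation: 36 normal-order steps separate the term from its normal form.


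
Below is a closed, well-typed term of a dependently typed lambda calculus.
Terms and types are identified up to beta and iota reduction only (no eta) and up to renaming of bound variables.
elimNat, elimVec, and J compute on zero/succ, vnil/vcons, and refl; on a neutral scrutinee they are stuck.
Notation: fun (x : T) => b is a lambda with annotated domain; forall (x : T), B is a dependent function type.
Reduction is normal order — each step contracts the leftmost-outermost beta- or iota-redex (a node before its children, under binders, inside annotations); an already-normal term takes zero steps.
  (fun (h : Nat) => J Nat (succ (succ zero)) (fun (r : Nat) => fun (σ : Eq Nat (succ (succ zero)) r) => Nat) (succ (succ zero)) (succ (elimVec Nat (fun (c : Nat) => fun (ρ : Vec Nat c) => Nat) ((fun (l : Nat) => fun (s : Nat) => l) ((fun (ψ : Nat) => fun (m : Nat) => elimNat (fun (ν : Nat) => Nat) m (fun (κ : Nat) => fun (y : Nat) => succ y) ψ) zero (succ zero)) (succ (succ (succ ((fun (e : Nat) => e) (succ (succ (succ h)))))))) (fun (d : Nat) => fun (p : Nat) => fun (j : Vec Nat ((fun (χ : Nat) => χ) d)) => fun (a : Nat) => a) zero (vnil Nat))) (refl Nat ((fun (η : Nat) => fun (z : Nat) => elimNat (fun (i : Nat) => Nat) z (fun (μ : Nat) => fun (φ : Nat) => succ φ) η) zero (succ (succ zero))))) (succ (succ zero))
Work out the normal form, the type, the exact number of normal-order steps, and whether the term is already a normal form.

normal form:
  succ (succ zero)
type:
  Nat
steps to reach normal form (normal order): 2
started in normal form: no
first contracted redex: a beta-redex


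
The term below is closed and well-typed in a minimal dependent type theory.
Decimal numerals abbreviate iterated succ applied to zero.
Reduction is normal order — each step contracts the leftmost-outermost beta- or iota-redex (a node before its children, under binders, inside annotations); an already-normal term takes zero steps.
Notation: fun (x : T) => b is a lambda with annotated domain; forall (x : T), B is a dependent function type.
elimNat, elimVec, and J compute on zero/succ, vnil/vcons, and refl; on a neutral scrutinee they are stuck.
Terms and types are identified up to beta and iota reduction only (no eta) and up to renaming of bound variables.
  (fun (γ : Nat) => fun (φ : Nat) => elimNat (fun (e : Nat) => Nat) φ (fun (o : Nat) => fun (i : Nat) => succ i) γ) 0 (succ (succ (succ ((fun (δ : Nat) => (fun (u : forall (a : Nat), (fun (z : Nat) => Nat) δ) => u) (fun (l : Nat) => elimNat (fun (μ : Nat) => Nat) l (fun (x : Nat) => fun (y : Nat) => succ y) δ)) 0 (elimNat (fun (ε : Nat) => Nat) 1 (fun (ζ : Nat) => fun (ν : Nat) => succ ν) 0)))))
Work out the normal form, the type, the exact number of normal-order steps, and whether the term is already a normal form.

resulting normal form:
  4
the term's type:
  Nat
reduction steps (normal order): 8
started in normal form: no
first redex: a beta-redex


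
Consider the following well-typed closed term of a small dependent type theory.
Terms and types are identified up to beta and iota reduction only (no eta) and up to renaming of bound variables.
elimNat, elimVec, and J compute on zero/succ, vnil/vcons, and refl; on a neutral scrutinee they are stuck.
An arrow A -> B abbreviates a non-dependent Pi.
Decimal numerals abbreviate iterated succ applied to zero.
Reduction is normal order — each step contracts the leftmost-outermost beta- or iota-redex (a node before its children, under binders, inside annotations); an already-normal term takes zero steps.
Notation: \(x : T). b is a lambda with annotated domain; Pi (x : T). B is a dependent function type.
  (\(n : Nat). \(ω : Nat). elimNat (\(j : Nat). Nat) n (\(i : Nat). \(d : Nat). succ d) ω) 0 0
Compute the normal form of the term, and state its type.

resulting normal form:
  0
type:
  Nat
observation: 3 normal-order steps normalize the term, beginning with a beta-redex.


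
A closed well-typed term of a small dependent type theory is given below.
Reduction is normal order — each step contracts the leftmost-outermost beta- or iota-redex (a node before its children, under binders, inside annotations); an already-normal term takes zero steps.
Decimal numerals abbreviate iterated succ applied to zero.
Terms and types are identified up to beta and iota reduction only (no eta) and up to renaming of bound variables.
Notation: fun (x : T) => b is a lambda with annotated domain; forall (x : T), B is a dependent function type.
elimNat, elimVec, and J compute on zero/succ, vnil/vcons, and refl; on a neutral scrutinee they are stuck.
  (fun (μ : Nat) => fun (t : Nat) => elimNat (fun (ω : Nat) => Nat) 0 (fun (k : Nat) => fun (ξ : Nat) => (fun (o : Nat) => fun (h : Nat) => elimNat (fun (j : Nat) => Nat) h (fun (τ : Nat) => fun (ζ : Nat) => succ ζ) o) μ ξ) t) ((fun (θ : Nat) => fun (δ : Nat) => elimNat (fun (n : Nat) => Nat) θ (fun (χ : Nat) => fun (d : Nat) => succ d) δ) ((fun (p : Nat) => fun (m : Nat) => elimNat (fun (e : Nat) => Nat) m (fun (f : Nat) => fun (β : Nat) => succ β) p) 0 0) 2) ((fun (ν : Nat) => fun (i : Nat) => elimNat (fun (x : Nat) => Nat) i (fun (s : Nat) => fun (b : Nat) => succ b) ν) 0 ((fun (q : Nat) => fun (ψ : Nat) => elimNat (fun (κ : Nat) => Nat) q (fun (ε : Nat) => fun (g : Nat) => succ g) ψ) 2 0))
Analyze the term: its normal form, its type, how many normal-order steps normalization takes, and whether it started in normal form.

reduced normal form:
  4
type:
  Nat
normal-order step count: 36
term was already normal: no
first redex: a beta-redex


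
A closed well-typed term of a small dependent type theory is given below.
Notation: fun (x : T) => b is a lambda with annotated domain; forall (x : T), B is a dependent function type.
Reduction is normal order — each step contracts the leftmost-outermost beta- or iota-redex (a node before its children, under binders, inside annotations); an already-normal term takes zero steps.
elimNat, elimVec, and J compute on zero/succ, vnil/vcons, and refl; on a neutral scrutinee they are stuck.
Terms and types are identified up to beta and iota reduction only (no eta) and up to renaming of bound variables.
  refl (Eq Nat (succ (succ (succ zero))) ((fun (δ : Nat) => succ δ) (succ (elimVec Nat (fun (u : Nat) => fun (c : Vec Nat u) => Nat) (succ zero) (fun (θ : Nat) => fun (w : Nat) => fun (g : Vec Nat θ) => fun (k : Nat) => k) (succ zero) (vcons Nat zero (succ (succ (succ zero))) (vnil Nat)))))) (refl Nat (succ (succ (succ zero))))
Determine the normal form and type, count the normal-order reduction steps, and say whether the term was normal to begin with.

normal form:
  refl (Eq Nat (succ (succ (succ zero))) (succ (succ (succ zero)))) (refl Nat (succ (succ (succ zero))))
inferred type:
  Eq (Eq Nat (succ (succ (succ zero))) (succ (succ (succ zero)))) (refl Nat (succ (succ (succ zero)))) (refl Nat (succ (succ (succ zero))))
normal-order step count: 7
started in normal form: no
first contracted redex: a beta-redex


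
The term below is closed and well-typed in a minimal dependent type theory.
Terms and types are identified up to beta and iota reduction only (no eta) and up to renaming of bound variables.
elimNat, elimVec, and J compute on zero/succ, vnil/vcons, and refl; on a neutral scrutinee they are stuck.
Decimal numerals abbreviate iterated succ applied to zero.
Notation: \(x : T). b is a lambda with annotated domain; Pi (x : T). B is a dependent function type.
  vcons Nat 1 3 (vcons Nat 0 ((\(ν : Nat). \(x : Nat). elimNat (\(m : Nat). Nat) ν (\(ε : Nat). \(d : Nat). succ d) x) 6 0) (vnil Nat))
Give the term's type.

inferred type:
  Vec Nat 2


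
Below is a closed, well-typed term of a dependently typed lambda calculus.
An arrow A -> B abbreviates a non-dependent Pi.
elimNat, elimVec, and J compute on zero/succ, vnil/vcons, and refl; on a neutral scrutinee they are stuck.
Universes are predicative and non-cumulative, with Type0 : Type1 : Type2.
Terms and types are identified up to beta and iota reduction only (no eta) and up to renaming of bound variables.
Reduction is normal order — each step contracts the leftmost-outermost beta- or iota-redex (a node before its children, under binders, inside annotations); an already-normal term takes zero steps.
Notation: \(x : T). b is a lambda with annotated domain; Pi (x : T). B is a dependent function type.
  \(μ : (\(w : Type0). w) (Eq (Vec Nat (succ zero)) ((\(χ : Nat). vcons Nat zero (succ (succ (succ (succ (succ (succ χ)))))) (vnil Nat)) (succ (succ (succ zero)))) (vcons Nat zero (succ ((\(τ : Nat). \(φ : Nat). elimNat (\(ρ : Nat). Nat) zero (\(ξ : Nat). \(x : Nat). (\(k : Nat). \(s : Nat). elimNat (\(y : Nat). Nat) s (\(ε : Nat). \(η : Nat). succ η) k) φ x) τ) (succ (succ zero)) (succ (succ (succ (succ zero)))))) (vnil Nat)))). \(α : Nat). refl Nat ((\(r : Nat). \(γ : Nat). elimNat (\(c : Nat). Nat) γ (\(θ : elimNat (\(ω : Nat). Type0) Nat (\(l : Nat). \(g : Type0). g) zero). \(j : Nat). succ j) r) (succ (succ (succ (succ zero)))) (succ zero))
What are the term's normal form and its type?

resulting normal form:
  \(μ : Eq (Vec Nat (succ zero)) (vcons Nat zero (succ (succ (succ (succ (succ (succ (succ (succ (succ zero))))))))) (vnil Nat)) (vcons Nat zero (succ (succ (succ (succ (succ (succ (succ (succ (succ zero))))))))) (vnil Nat))). \(w : Nat). refl Nat (succ (succ (succ (succ (succ zero)))))
type:
  Eq (Vec Nat (succ zero)) (vcons Nat zero (succ (succ (succ (succ (succ (succ (succ (succ (succ zero))))))))) (vnil Nat)) (vcons Nat zero (succ (succ (succ (succ (succ (succ (succ (succ (succ zero))))))))) (vnil Nat)) -> Nat -> Eq Nat (succ (succ (succ (succ (succ zero))))) (succ (succ (succ (succ (succ zero)))))


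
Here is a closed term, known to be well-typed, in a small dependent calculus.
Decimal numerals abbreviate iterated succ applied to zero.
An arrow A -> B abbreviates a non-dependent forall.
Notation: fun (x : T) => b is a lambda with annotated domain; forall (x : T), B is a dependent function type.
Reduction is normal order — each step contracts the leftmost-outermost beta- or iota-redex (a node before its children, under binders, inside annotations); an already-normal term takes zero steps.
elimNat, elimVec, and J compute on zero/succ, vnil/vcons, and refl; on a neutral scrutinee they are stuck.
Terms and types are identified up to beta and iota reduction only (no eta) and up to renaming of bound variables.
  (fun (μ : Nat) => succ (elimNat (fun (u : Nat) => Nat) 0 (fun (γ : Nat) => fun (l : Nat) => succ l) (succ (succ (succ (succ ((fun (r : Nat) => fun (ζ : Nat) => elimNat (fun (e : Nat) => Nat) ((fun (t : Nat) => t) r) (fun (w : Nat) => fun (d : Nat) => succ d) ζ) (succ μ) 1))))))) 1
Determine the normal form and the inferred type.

reduced normal form:
  8
type:
  Nat
observation: normalization takes exactly 30 steps under the normal-order strategy.


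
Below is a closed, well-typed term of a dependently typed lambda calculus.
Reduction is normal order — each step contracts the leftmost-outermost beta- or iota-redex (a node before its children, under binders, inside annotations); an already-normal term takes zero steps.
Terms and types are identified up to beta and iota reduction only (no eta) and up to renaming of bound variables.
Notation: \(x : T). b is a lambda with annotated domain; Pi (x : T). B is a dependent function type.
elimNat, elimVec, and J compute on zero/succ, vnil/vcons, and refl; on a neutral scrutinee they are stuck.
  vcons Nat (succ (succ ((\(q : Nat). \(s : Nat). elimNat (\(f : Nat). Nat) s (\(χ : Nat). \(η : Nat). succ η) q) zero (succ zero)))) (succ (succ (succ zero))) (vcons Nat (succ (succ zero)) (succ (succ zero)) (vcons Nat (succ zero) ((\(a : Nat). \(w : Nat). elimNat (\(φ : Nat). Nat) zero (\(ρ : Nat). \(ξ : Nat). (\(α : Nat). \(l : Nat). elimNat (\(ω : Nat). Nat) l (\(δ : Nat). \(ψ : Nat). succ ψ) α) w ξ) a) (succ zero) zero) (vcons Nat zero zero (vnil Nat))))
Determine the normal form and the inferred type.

reduced normal form:
  vcons Nat (succ (succ (succ zero))) (succ (succ (succ zero))) (vcons Nat (succ (succ zero)) (succ (succ zero)) (vcons Nat (succ zero) zero (vcons Nat zero zero (vnil Nat))))
type:
  Vec Nat (succ (succ (succ (succ zero))))
observation: normalization takes exactly 12 steps under the normal-order strategy.


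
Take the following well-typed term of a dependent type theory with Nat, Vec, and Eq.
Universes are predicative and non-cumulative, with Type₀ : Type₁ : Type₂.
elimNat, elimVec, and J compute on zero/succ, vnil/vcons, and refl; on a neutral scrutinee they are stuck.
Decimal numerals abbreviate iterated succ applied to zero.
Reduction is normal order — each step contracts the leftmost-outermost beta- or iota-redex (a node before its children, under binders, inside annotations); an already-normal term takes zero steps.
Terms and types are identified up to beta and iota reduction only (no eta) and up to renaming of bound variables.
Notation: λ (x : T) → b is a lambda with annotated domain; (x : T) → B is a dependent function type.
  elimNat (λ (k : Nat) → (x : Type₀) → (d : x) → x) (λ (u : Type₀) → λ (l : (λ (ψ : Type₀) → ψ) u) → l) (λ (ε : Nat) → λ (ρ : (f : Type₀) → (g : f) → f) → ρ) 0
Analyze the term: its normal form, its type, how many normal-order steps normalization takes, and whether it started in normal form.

reduced normal form:
  λ (k : Type₀) → λ (x : k) → x
inferred type:
  (k : Type₀) → (x : k) → k
normal-order step count: 2
started in normal form: no
first redex: an elimNat iota-redex


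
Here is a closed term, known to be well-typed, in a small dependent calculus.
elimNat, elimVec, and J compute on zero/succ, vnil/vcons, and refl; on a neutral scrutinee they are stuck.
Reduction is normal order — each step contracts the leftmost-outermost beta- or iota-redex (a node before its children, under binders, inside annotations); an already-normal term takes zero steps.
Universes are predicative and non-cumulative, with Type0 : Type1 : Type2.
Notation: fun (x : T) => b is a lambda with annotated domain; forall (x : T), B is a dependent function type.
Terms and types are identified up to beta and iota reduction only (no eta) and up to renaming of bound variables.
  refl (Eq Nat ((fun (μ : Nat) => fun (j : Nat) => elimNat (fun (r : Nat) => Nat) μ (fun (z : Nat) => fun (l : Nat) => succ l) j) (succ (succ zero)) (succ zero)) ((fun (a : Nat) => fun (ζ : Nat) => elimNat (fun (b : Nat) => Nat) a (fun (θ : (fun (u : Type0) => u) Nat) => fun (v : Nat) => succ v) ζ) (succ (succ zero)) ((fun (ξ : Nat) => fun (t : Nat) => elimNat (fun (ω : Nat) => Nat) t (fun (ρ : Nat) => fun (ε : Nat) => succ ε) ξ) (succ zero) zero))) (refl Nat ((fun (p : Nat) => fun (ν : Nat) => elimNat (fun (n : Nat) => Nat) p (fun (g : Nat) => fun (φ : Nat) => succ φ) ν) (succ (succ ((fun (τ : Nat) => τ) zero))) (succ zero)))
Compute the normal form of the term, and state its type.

normal form:
  refl (Eq Nat (succ (succ (succ zero))) (succ (succ (succ zero)))) (refl Nat (succ (succ (succ zero))))
inferred type:
  Eq (Eq Nat (succ (succ (succ zero))) (succ (succ (succ zero)))) (refl Nat (succ (succ (succ zero)))) (refl Nat (succ (succ (succ zero))))


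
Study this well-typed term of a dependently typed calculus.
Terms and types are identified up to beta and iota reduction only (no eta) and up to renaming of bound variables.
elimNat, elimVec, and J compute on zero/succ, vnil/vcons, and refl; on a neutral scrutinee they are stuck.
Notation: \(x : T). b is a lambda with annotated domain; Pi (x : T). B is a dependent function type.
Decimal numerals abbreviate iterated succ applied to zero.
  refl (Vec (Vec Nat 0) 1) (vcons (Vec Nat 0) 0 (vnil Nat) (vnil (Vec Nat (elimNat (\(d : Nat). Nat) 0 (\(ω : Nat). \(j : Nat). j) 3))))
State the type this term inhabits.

type:
  Eq (Vec (Vec Nat 0) 1) (vcons (Vec Nat 0) 0 (vnil Nat) (vnil (Vec Nat 0))) (vcons (Vec Nat 0) 0 (vnil Nat) (vnil (Vec Nat 0)))


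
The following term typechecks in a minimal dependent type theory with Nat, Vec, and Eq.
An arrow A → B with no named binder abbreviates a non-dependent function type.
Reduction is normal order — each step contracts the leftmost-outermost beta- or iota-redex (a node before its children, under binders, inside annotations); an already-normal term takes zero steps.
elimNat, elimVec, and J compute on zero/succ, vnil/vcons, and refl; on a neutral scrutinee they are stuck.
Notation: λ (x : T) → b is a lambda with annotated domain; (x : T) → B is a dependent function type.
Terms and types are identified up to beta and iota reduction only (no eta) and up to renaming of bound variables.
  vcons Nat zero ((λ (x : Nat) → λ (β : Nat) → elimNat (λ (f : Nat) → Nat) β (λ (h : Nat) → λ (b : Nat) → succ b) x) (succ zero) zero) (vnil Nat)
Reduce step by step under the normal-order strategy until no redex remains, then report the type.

normal-order reduction:
  vcons Nat zero ((λ (x : Nat) → λ (β : Nat) → elimNat (λ (f : Nat) → Nat) β (λ (h : Nat) → λ (b : Nat) → succ b) x) (succ zero) zero) (vnil Nat)
  ~> vcons Nat zero ((λ (x : Nat) → elimNat (λ (β : Nat) → Nat) x (λ (f : Nat) → λ (h : Nat) → succ h) (succ zero)) zero) (vnil Nat)
  ~> vcons Nat zero (elimNat (λ (x : Nat) → Nat) zero (λ (β : Nat) → λ (f : Nat) → succ f) (succ zero)) (vnil Nat)
  ~> vcons Nat zero ((λ (x : Nat) → λ (β : Nat) → succ β) zero (elimNat (λ (f : Nat) → Nat) zero (λ (h : Nat) → λ (b : Nat) → succ b) zero)) (vnil Nat)
  ~> vcons Nat zero ((λ (x : Nat) → succ x) (elimNat (λ (β : Nat) → Nat) zero (λ (f : Nat) → λ (h : Nat) → succ h) zero)) (vnil Nat)
  ~> vcons Nat zero (succ (elimNat (λ (x : Nat) → Nat) zero (λ (β : Nat) → λ (f : Nat) → succ f) zero)) (vnil Nat)
  ~> vcons Nat zero (succ zero) (vnil Nat)
type:
  Vec Nat (succ zero)


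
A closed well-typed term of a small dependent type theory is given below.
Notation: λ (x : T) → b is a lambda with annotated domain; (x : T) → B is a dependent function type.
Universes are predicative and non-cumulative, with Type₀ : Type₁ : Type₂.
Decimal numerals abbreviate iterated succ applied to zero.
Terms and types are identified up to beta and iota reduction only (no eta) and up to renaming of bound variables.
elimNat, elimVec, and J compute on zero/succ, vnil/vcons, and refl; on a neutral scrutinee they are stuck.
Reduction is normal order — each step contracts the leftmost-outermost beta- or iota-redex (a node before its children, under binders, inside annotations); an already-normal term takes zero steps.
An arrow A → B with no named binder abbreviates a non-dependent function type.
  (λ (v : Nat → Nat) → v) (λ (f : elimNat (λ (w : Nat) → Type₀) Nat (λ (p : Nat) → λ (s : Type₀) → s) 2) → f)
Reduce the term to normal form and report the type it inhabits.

resulting normal form:
  λ (v : Nat) → v
inferred type:
  Nat → Nat
observation: the term reaches its normal form after 8 normal-order steps.


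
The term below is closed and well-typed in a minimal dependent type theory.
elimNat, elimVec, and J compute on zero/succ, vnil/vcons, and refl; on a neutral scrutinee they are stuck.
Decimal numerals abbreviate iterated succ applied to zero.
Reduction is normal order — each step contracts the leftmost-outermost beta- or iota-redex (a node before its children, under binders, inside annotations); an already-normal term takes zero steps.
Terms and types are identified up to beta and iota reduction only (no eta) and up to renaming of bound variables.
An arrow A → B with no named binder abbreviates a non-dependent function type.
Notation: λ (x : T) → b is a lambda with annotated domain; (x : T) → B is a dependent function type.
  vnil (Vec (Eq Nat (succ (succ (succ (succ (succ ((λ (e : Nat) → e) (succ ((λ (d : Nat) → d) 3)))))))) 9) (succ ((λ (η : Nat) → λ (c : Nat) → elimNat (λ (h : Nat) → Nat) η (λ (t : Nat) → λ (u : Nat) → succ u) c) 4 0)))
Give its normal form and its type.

normal form:
  vnil (Vec (Eq Nat 9 9) 5)
type:
  Vec (Vec (Eq Nat 9 9) 5) 0


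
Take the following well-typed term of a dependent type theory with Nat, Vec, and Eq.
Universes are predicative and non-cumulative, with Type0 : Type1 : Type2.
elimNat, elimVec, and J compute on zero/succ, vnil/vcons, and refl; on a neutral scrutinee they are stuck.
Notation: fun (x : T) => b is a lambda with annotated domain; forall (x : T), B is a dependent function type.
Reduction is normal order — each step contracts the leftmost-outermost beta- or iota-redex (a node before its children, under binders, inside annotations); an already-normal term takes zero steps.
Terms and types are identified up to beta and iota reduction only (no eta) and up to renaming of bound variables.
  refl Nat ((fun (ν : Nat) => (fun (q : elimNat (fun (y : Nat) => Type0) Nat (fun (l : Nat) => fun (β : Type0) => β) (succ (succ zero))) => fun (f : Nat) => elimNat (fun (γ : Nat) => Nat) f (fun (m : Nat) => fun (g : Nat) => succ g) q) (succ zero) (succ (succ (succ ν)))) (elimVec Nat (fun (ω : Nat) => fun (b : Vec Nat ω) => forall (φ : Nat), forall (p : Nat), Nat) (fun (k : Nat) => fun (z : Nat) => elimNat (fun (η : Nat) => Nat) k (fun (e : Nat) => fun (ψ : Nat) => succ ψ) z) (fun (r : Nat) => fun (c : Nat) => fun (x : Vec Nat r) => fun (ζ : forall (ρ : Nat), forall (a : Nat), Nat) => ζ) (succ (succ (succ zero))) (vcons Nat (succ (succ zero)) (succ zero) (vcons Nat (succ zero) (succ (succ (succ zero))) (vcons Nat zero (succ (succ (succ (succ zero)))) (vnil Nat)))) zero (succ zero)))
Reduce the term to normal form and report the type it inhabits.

reduced normal form:
  refl Nat (succ (succ (succ (succ (succ zero)))))
type:
  Eq Nat (succ (succ (succ (succ (succ zero))))) (succ (succ (succ (succ (succ zero)))))


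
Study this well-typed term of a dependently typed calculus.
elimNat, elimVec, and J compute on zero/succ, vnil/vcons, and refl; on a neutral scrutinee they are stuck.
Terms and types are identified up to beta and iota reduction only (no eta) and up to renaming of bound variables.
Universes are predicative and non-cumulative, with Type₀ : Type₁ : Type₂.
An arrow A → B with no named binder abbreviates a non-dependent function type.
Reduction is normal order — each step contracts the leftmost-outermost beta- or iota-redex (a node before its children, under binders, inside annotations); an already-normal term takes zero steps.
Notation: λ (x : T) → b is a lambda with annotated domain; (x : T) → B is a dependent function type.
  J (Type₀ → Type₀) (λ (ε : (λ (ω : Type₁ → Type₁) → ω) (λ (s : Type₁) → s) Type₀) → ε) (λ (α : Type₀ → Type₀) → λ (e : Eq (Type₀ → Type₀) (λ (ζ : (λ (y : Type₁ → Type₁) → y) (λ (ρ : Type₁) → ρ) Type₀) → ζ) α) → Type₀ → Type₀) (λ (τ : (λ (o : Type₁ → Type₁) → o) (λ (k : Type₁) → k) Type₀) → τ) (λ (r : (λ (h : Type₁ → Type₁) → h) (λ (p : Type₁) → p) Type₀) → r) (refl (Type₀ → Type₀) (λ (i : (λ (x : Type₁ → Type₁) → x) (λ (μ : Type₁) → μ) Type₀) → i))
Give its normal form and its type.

normal form:
  λ (ε : Type₀) → ε
type:
  Type₀ → Type₀


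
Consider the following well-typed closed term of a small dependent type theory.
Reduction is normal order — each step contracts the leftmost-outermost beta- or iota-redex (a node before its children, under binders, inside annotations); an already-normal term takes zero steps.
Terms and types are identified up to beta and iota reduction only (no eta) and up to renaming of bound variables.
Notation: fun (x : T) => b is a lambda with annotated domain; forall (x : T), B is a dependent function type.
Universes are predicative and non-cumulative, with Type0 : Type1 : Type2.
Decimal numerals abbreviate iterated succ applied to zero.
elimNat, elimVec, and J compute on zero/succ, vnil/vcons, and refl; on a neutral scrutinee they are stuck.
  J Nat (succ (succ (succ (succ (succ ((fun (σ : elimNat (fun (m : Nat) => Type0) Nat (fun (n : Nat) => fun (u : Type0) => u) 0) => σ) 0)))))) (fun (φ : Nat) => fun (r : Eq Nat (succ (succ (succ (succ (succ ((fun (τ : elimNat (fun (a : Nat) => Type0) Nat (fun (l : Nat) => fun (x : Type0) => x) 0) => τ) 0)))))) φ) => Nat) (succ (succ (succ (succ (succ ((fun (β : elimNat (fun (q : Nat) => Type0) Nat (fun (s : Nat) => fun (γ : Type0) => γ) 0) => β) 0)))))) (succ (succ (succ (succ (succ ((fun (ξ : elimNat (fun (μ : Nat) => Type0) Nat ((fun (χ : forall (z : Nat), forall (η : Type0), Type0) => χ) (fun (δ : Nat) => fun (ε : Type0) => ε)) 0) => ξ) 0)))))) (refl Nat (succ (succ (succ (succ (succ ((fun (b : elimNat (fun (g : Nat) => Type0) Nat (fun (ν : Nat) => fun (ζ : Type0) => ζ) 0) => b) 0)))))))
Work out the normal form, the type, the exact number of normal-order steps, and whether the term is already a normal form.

normal form:
  5
type:
  Nat
reduction steps (normal order): 2
started in normal form: no
first contracted redex: a J iota-redex


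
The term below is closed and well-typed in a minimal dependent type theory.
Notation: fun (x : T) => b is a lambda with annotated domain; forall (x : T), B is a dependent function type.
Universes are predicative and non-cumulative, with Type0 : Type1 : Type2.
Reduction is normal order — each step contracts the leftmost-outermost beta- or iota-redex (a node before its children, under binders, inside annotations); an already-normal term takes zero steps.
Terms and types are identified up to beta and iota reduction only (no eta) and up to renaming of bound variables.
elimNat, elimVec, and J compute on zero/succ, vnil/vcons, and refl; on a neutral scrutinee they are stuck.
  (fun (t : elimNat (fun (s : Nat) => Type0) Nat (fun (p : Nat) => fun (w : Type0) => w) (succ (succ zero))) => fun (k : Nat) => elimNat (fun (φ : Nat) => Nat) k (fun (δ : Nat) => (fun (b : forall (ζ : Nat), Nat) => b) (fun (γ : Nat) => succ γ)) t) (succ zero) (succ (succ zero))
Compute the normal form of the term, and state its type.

resulting normal form:
  succ (succ (succ zero))
inferred type:
  Nat
observation: the leftmost-outermost redex is a beta-redex, and normalization takes 7 steps.


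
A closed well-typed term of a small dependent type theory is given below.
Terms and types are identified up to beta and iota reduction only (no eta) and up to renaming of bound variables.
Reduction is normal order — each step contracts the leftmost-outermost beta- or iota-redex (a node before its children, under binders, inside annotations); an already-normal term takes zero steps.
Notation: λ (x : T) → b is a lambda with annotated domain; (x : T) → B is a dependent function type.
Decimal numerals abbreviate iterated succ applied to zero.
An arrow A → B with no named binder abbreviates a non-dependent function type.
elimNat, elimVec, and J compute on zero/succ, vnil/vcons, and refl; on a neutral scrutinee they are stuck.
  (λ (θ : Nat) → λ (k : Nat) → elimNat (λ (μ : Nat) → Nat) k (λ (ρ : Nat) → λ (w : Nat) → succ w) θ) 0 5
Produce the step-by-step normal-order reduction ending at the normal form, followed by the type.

normal-order reduction sequence:
  (λ (θ : Nat) → λ (k : Nat) → elimNat (λ (μ : Nat) → Nat) k (λ (ρ : Nat) → λ (w : Nat) → succ w) θ) 0 5
  ~> (λ (θ : Nat) → elimNat (λ (k : Nat) → Nat) θ (λ (μ : Nat) → λ (ρ : Nat) → succ ρ) 0) 5
  ~> elimNat (λ (θ : Nat) → Nat) 5 (λ (k : Nat) → λ (μ : Nat) → succ μ) 0
  ~> 5
inferred type:
  Nat


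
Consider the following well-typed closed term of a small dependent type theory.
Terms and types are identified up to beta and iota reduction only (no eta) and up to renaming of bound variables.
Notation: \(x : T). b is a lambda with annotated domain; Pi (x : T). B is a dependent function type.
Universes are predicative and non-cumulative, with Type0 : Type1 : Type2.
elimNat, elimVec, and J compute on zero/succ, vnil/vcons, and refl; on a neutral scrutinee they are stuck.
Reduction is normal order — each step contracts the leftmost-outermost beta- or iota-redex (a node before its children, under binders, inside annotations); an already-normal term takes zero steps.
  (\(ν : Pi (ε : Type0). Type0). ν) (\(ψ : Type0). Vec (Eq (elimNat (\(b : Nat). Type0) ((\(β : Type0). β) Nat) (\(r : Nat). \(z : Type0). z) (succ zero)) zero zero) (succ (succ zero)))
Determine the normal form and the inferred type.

reduced normal form:
  \(ν : Type0). Vec (Eq Nat zero zero) (succ (succ zero))
inferred type:
  Pi (ν : Type0). Type0
observation: 6 normal-order steps separate the term from its normal form.


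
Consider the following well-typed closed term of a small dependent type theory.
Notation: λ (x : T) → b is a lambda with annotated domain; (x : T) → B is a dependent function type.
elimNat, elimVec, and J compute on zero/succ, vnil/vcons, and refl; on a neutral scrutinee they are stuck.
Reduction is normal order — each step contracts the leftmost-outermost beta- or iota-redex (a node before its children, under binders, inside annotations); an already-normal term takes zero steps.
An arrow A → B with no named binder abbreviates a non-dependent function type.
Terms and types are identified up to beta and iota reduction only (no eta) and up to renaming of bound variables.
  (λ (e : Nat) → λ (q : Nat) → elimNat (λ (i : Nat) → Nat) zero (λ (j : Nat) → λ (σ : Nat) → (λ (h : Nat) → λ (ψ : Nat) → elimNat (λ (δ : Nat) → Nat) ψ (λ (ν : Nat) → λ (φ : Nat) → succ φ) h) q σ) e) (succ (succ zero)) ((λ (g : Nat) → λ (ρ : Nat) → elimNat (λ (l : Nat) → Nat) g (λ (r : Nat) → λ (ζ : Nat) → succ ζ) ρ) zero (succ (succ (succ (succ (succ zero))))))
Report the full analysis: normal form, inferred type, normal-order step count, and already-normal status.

normal form:
  succ (succ (succ (succ (succ (succ (succ (succ (succ (succ zero)))))))))
type:
  Nat
reduction steps (normal order): 81
term was already normal: no
first contracted redex: a beta-redex


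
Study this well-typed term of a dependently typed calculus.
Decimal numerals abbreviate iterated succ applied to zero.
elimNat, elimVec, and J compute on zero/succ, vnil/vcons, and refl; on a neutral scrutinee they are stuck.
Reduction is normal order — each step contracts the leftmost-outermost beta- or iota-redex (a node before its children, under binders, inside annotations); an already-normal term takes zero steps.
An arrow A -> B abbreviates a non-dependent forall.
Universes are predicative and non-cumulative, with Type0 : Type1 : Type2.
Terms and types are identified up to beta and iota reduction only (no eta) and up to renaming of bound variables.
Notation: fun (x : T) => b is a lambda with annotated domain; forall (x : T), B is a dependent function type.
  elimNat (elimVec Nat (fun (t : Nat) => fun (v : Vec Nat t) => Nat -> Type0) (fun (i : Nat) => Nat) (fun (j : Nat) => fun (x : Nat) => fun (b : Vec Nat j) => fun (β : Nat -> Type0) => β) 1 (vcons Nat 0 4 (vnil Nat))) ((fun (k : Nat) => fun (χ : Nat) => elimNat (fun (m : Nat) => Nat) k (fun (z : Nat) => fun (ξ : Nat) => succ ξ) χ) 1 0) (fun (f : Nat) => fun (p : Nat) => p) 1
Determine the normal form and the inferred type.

reduced normal form:
  1
type:
  Nat


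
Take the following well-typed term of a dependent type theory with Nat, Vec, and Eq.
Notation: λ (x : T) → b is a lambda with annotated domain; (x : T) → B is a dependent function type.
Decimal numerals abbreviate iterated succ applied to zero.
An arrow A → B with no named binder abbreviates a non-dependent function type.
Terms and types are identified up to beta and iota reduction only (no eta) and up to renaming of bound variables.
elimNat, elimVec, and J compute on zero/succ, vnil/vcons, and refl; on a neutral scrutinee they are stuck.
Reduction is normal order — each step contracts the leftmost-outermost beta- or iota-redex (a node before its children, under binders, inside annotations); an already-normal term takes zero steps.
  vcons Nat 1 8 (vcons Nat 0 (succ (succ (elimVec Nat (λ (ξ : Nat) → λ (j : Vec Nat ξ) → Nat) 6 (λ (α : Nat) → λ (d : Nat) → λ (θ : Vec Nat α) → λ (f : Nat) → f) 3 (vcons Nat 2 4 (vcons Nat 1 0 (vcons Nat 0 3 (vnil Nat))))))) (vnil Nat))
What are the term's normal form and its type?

normal form:
  vcons Nat 1 8 (vcons Nat 0 8 (vnil Nat))
the term's type:
  Vec Nat 2
observation: normalization takes exactly 16 steps under the normal-order strategy.


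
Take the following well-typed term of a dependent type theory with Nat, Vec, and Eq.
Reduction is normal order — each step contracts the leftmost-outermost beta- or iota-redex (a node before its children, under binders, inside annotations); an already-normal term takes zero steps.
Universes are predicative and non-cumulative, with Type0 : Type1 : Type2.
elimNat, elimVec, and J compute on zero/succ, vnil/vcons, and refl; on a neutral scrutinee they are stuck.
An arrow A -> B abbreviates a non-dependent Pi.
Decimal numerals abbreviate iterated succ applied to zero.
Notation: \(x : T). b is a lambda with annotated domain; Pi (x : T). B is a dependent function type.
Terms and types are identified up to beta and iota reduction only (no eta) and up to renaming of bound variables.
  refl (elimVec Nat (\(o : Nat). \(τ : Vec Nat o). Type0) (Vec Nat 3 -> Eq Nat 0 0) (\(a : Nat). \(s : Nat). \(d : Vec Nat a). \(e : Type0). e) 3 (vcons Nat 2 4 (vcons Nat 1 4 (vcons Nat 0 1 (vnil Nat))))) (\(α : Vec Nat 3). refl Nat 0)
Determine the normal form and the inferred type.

reduced normal form:
  refl (Vec Nat 3 -> Eq Nat 0 0) (\(o : Vec Nat 3). refl Nat 0)
the term's type:
  Eq (Vec Nat 3 -> Eq Nat 0 0) (\(o : Vec Nat 3). refl Nat 0) (\(τ : Vec Nat 3). refl Nat 0)
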